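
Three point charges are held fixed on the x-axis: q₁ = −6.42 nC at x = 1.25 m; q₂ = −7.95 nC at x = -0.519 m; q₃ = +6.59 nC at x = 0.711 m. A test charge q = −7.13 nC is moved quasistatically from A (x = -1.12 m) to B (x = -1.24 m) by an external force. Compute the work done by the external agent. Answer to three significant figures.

-1.35×10⁻⁷ J

For quasistatic motion the external work equals the change in potential energy: W_ext = qΔV = q(V_B − V_A).
At A: distances to the source charges are 2.37 m, 0.601 m, 1.83 m; V_A = Σ kqᵢ/rᵢ = -111 V.
At B: distances to the source charges are 2.49 m, 0.721 m, 1.95 m; V_B = Σ kqᵢ/rᵢ = -91.9 V.
ΔV = V_B − V_A = 19.0 V.
W_ext = qΔV = (-7.13×10⁻⁹ C)(19.0 V) = -1.35×10⁻⁷ J.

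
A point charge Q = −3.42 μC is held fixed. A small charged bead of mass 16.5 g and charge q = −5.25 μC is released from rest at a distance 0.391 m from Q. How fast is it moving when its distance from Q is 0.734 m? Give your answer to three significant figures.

4.84 m/s

Only the electrostatic force acts, so mechanical energy is conserved: ½mv² = U₁ − U₂ = kQq(1/r₁ − 1/r₂).
U₁ − U₂ = (8.99×10⁹ N·m²/C²)(-3.42×10⁻⁶ C)(-5.25×10⁻⁶ C)(1/0.391 − 1/0.734) = 0.193 J.
v = √(2·0.193/0.0165) = 4.84 m/s.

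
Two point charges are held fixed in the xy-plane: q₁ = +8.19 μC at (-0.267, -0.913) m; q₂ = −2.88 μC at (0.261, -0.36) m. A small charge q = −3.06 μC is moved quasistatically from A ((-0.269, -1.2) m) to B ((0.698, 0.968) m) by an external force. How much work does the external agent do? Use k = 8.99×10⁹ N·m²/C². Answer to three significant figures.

For quasistatic motion the external work equals the change in potential energy: W_ext = qΔV = q(V_B − V_A).
At A: distances to the source charges are 0.287 m, 0.993 m; V_A = Σ kqᵢ/rᵢ = 2.30×10⁵ V.
At B: distances to the source charges are 2.11 m, 1.40 m; V_B = Σ kqᵢ/rᵢ = 1.63×10⁴ V.
ΔV = V_B − V_A = -2.14×10⁵ V.
W_ext = qΔV = (-3.06×10⁻⁶ C)(-2.14×10⁵ V) = 0.655 J.

0.655 J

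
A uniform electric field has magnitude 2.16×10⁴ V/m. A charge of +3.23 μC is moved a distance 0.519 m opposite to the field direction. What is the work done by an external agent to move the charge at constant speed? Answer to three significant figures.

0.0362 J

The potential change for a displacement 0.519 m opposite to the field direction is ΔV = +Ed = 1.12×10⁴ V.
W_ext = qΔV = 0.0362 J.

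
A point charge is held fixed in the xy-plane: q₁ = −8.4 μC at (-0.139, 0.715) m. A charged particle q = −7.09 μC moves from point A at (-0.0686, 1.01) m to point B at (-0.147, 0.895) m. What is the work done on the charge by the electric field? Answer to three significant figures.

The work done by the electric force is W_field = −ΔU = −q(V_B − V_A) = q(V_A − V_B).
At A: distance to the source charge is 0.303 m; V_A = kq₁/r = -2.49×10⁵ V.
At B: distance to the source charge is 0.180 m; V_B = kq₁/r = -4.19×10⁵ V.
ΔV = V_B − V_A = -1.70×10⁵ V.
W_field = −qΔV = −(-7.09×10⁻⁶ C)(-1.70×10⁵ V) = -1.21 J.

-1.21 J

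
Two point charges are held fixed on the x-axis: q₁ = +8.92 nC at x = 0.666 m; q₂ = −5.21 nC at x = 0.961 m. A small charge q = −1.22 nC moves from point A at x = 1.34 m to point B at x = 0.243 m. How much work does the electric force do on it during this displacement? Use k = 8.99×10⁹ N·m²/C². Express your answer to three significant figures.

The work done by the electric force is W_field = −ΔU = −q(V_B − V_A) = q(V_A − V_B).
At A: distances to the source charges are 0.674 m, 0.379 m; V_A = Σ kqᵢ/rᵢ = -4.61 V.
At B: distances to the source charges are 0.423 m, 0.718 m; V_B = Σ kqᵢ/rᵢ = 124 V.
ΔV = V_B − V_A = 129 V.
W_field = −qΔV = −(-1.22×10⁻⁹ C)(129 V) = 1.57×10⁻⁷ J.

1.57×10⁻⁷ J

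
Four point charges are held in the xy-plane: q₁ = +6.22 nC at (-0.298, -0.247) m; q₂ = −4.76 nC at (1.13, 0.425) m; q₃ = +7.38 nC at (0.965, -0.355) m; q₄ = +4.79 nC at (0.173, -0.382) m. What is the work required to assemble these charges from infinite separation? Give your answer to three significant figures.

The work to assemble the configuration equals its total potential energy, U = Σ kqᵢqⱼ/rᵢⱼ over all pairs.
Pair separations: r₁₂ = 1.58 m, r₁₃ = 1.27 m, r₁₄ = 0.490 m, r₂₃ = 0.797 m, r₂₄ = 1.25 m, r₃₄ = 0.792 m.
Summing all 6 pair terms gives U = 5.45×10⁻⁷ J.

5.45×10⁻⁷ J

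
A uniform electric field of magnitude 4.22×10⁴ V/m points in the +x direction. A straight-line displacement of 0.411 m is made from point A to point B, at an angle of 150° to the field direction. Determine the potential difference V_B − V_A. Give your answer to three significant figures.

Only the component of displacement along E changes the potential: ΔV = −E·d·cosθ.
ΔV = −(4.22×10⁴ V/m)(0.411 m)cos150° = 1.50×10⁴ V.

1.50×10⁴ V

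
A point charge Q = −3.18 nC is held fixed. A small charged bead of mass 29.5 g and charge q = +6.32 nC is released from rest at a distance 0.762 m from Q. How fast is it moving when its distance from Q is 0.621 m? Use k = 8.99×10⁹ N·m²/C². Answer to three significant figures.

1.91×10⁻³ m/s

Only the electrostatic force acts, so mechanical energy is conserved: ½mv² = U₁ − U₂ = kQq(1/r₁ − 1/r₂).
U₁ − U₂ = (8.99×10⁹ N·m²/C²)(-3.18×10⁻⁹ C)(6.32×10⁻⁹ C)(1/0.762 − 1/0.621) = 5.38×10⁻⁸ J.
v = √(2·5.38×10⁻⁸/0.0295) = 1.91×10⁻³ m/s.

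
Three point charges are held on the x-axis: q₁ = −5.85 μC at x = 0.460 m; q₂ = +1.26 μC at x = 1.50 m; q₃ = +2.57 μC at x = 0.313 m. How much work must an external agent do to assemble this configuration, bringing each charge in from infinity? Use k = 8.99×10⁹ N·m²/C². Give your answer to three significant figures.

The work to assemble the configuration equals its total potential energy, U = Σ kqᵢqⱼ/rᵢⱼ over all pairs.
Pair separations: r₁₂ = 1.04 m, r₁₃ = 0.147 m, r₂₃ = 1.19 m.
U = (-0.0637) + (-0.919) + (0.0245) = -0.959 J.

-0.959 J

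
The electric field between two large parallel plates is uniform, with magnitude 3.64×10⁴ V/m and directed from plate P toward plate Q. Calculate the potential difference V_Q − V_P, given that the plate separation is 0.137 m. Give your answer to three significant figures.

In a uniform field, potential decreases in the direction of E: ΔV = −E·d for a displacement d parallel to E.
Going from P to Q is a displacement of 0.137 m along the field, so V_Q − V_P = −Ed = -4990 V.

-4990 V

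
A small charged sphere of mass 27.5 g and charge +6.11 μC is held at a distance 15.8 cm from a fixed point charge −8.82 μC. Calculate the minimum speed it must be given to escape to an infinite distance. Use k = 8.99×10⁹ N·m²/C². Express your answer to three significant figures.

To just escape, total mechanical energy must reach zero at infinity: ½mv²_min + U = 0, so ½mv²_min = −U = |kQq|/r.
|U| = |kQq|/r = (8.99×10⁹ N·m²/C²)(8.82×10⁻⁶)(6.11×10⁻⁶)/(0.158) = 3.07 J.
v_min = √(2|U|/m) = √(2·3.07/0.0275) = 14.9 m/s.

14.9 m/s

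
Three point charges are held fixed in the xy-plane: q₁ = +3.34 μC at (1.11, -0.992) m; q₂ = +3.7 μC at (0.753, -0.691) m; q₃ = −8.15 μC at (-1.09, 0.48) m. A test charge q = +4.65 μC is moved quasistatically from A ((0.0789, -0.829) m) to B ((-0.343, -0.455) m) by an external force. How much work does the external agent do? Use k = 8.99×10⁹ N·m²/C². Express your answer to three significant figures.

-0.221 J

For quasistatic motion the external work equals the change in potential energy: W_ext = qΔV = q(V_B − V_A).
At A: distances to the source charges are 1.04 m, 0.688 m, 1.75 m; V_A = Σ kqᵢ/rᵢ = 3.54×10⁴ V.
At B: distances to the source charges are 1.55 m, 1.12 m, 1.20 m; V_B = Σ kqᵢ/rᵢ = -1.22×10⁴ V.
ΔV = V_B − V_A = -4.75×10⁴ V.
W_ext = qΔV = (4.65×10⁻⁶ C)(-4.75×10⁴ V) = -0.221 J.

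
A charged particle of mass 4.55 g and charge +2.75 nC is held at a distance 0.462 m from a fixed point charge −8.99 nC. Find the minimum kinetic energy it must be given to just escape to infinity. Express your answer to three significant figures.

4.81×10⁻⁷ J

To just escape, total mechanical energy must reach zero at infinity: ½mv²_min + U = 0, so ½mv²_min = −U = |kQq|/r.
|U| = |kQq|/r = (8.99×10⁹ N·m²/C²)(8.99×10⁻⁹)(2.75×10⁻⁹)/(0.462) = 4.81×10⁻⁷ J.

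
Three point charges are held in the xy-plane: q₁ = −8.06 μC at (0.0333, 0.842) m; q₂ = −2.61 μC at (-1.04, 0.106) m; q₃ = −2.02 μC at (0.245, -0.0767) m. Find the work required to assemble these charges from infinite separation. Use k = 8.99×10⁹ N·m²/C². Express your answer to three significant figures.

0.337 J

The assembly work is the sum of pairwise potential energies, U = Σ_{i<j} kqᵢqⱼ/rᵢⱼ.
Pair separations: r₁₂ = 1.30 m, r₁₃ = 0.943 m, r₂₃ = 1.30 m.
U = (0.145) + (0.155) + (0.0365) = 0.337 J.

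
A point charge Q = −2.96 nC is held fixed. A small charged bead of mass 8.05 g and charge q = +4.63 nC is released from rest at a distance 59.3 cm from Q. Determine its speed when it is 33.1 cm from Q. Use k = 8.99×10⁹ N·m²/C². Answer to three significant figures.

Only the electrostatic force acts, so mechanical energy is conserved: ½mv² = U₁ − U₂ = kQq(1/r₁ − 1/r₂).
U₁ − U₂ = (8.99×10⁹ N·m²/C²)(-2.96×10⁻⁹ C)(4.63×10⁻⁹ C)(1/0.593 − 1/0.331) = 1.64×10⁻⁷ J.
v = √(2·1.64×10⁻⁷/8.05×10⁻³) = 6.39×10⁻³ m/s.

6.39×10⁻³ m/s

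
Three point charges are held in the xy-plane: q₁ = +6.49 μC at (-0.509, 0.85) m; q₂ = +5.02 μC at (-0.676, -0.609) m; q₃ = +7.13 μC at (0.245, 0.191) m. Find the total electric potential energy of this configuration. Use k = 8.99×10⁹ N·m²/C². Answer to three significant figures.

0.879 J

The work to assemble the configuration equals its total potential energy, U = Σ kqᵢqⱼ/rᵢⱼ over all pairs.
Pair separations: r₁₂ = 1.47 m, r₁₃ = 1.00 m, r₂₃ = 1.22 m.
U = (0.199) + (0.415) + (0.264) = 0.879 J.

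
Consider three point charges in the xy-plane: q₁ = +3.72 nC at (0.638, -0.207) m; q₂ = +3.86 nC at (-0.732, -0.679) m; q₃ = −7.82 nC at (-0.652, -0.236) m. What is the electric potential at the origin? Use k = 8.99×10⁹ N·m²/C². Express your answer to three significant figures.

The total potential is the scalar sum of each charge's contribution, V = Σ kqᵢ/rᵢ.
Distances from the field point to each charge: r₁ = 0.671 m, r₂ = 0.998 m, r₃ = 0.693 m.
V = k[(3.72×10⁻⁹)/(0.671) + (3.86×10⁻⁹)/(0.998) + (-7.82×10⁻⁹)/(0.693)] = -16.8 V.

-16.8 V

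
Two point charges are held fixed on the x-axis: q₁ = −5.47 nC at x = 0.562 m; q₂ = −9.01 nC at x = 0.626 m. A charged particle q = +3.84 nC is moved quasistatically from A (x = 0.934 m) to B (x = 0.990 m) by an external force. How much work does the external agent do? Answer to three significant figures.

2.22×10⁻⁷ J

For quasistatic motion the external work equals the change in potential energy: W_ext = qΔV = q(V_B − V_A).
At A: distances to the source charges are 0.372 m, 0.308 m; V_A = Σ kqᵢ/rᵢ = -395 V.
At B: distances to the source charges are 0.428 m, 0.364 m; V_B = Σ kqᵢ/rᵢ = -337 V.
ΔV = V_B − V_A = 57.8 V.
W_ext = qΔV = (3.84×10⁻⁹ C)(57.8 V) = 2.22×10⁻⁷ J.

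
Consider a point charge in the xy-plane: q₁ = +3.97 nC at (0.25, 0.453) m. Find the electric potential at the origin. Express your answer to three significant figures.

The total potential is the scalar sum of each charge's contribution, V = Σ kqᵢ/rᵢ.
Distances from the field point to each charge: r₁ = 0.517 m.
V = k[(3.97×10⁻⁹)/(0.517)] = 69.0 V.

69.0 V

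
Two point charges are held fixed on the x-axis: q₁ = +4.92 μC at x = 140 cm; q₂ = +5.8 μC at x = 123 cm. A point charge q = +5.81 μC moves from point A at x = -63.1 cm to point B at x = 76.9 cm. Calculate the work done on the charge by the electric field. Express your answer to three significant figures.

-0.775 J

The work done by the electric force is W_field = −ΔU = −q(V_B − V_A) = q(V_A − V_B).
At A: distances to the source charges are 2.03 m, 1.86 m; V_A = Σ kqᵢ/rᵢ = 4.98×10⁴ V.
At B: distances to the source charges are 0.631 m, 0.461 m; V_B = Σ kqᵢ/rᵢ = 1.83×10⁵ V.
ΔV = V_B − V_A = 1.33×10⁵ V.
W_field = −qΔV = −(5.81×10⁻⁶ C)(1.33×10⁵ V) = -0.775 J.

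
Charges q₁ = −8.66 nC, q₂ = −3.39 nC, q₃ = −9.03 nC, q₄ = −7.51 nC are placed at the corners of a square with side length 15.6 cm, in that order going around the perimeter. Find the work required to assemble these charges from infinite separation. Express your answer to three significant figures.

The assembly work is the sum of pairwise potential energies, U = Σ_{i<j} kqᵢqⱼ/rᵢⱼ.
The four side pairs have separation 0.156 m and the two diagonal pairs 0.221 m.
Summing all 6 pair terms gives U = 1.53×10⁻⁵ J.

1.53×10⁻⁵ J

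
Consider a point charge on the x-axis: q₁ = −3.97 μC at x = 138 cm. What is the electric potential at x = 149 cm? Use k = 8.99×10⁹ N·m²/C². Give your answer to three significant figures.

-3.24×10⁵ V

Electric potential is a scalar, so the contributions from each charge add algebraically: V = Σ kqᵢ/rᵢ.
V = k[(-3.97×10⁻⁶)/(0.110)] = -3.24×10⁵ V.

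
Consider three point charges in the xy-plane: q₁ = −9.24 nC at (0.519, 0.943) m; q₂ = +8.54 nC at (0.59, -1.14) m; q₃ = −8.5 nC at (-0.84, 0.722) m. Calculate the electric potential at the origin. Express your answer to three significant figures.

The total potential is the scalar sum of each charge's contribution, V = Σ kqᵢ/rᵢ.
Distances from the field point to each charge: r₁ = 1.08 m, r₂ = 1.28 m, r₃ = 1.11 m.
V = k[(-9.24×10⁻⁹)/(1.08) + (8.54×10⁻⁹)/(1.28) + (-8.50×10⁻⁹)/(1.11)] = -86.4 V.

-86.4 V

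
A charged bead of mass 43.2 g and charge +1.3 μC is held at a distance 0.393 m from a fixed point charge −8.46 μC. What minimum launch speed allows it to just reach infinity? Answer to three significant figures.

3.41 m/s

To just escape, total mechanical energy must reach zero at infinity: ½mv²_min + U = 0, so ½mv²_min = −U = |kQq|/r.
|U| = |kQq|/r = (8.99×10⁹ N·m²/C²)(8.46×10⁻⁶)(1.30×10⁻⁶)/(0.393) = 0.252 J.
v_min = √(2|U|/m) = √(2·0.252/0.0432) = 3.41 m/s.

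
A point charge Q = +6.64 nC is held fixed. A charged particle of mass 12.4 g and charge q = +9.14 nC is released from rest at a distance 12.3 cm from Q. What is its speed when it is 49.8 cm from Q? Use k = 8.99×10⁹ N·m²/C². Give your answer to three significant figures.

Only the electrostatic force acts, so mechanical energy is conserved: ½mv² = U₁ − U₂ = kQq(1/r₁ − 1/r₂).
U₁ − U₂ = (8.99×10⁹ N·m²/C²)(6.64×10⁻⁹ C)(9.14×10⁻⁹ C)(1/0.123 − 1/0.498) = 3.34×10⁻⁶ J.
v = √(2·3.34×10⁻⁶/0.0124) = 0.0232 m/s.

0.0232 m/s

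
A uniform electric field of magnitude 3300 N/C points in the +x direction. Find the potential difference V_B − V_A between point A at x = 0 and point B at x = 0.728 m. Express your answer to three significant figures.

In a uniform field, potential decreases in the direction of E: V_B − V_A = −E·Δx.
V_B − V_A = −(3300 V/m)(0.728 m) = -2400 V.

-2400 V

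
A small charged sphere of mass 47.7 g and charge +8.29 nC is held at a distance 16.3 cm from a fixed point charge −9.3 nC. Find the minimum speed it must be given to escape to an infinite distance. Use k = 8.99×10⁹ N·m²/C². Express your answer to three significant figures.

To just escape, total mechanical energy must reach zero at infinity: ½mv²_min + U = 0, so ½mv²_min = −U = |kQq|/r.
|U| = |kQq|/r = (8.99×10⁹ N·m²/C²)(9.30×10⁻⁹)(8.29×10⁻⁹)/(0.163) = 4.25×10⁻⁶ J.
v_min = √(2|U|/m) = √(2·4.25×10⁻⁶/0.0477) = 0.0134 m/s.

0.0134 m/s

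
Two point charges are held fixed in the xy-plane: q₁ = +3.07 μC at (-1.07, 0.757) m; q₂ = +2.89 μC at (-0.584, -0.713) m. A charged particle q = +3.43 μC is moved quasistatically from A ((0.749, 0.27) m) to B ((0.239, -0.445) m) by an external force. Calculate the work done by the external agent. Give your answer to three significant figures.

0.0522 J

For quasistatic motion the external work equals the change in potential energy: W_ext = qΔV = q(V_B − V_A).
At A: distances to the source charges are 1.88 m, 1.66 m; V_A = Σ kqᵢ/rᵢ = 3.03×10⁴ V.
At B: distances to the source charges are 1.78 m, 0.866 m; V_B = Σ kqᵢ/rᵢ = 4.55×10⁴ V.
ΔV = V_B − V_A = 1.52×10⁴ V.
W_ext = qΔV = (3.43×10⁻⁶ C)(1.52×10⁴ V) = 0.0522 J.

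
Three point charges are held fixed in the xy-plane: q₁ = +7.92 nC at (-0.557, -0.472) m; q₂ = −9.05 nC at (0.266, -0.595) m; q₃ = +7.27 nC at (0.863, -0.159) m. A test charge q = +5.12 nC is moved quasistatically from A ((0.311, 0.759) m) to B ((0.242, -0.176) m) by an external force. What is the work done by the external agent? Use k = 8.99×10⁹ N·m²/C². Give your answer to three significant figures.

-2.73×10⁻⁷ J

For quasistatic motion the external work equals the change in potential energy: W_ext = qΔV = q(V_B − V_A).
At A: distances to the source charges are 1.51 m, 1.35 m, 1.07 m; V_A = Σ kqᵢ/rᵢ = 48.2 V.
At B: distances to the source charges are 0.852 m, 0.420 m, 0.621 m; V_B = Σ kqᵢ/rᵢ = -5.09 V.
ΔV = V_B − V_A = -53.3 V.
W_ext = qΔV = (5.12×10⁻⁹ C)(-53.3 V) = -2.73×10⁻⁷ J.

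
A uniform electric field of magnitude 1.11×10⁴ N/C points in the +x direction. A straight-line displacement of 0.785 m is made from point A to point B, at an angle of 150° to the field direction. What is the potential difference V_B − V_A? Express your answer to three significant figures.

Only the component of displacement along E changes the potential: ΔV = −E·d·cosθ.
ΔV = −(1.11×10⁴ V/m)(0.785 m)cos150° = 7550 V.

7550 V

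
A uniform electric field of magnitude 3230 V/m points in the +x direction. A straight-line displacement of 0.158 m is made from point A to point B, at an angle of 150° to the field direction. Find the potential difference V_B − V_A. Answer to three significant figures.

Only the component of displacement along E changes the potential: ΔV = −E·d·cosθ.
ΔV = −(3230 V/m)(0.158 m)cos150° = 442 V.

442 V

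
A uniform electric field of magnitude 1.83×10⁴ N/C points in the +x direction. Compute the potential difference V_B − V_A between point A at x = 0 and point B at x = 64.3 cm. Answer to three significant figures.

-1.18×10⁴ V

In a uniform field, potential decreases in the direction of E: V_B − V_A = −E·Δx.
V_B − V_A = −(1.83×10⁴ V/m)(0.643 m) = -1.18×10⁴ V.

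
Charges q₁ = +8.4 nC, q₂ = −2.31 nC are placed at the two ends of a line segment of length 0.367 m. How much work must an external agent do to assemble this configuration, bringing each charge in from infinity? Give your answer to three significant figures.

-4.75×10⁻⁷ J

The assembly work is the sum of pairwise potential energies, U = Σ_{i<j} kqᵢqⱼ/rᵢⱼ.
The separation is r = 0.367 m.
U = (-4.75×10⁻⁷) = -4.75×10⁻⁷ J.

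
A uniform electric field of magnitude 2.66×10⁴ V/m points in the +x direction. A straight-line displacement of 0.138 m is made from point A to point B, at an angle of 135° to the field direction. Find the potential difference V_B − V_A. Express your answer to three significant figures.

2600 V

Only the component of displacement along E changes the potential: ΔV = −E·d·cosθ.
ΔV = −(2.66×10⁴ V/m)(0.138 m)cos135° = 2600 V.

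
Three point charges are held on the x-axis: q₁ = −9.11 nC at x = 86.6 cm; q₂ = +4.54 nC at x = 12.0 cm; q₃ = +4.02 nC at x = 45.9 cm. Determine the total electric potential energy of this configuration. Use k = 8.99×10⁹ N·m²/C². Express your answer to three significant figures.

The assembly work is the sum of pairwise potential energies, U = Σ_{i<j} kqᵢqⱼ/rᵢⱼ.
Pair separations: r₁₂ = 0.746 m, r₁₃ = 0.407 m, r₂₃ = 0.339 m.
U = (-4.98×10⁻⁷) + (-8.09×10⁻⁷) + (4.84×10⁻⁷) = -8.23×10⁻⁷ J.

-8.23×10⁻⁷ J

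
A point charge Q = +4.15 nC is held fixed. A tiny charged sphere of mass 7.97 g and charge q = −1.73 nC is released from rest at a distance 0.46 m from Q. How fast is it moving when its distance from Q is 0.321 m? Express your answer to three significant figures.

Only the electrostatic force acts, so mechanical energy is conserved: ½mv² = U₁ − U₂ = kQq(1/r₁ − 1/r₂).
U₁ − U₂ = (8.99×10⁹ N·m²/C²)(4.15×10⁻⁹ C)(-1.73×10⁻⁹ C)(1/0.460 − 1/0.321) = 6.08×10⁻⁸ J.
v = √(2·6.08×10⁻⁸/7.97×10⁻³) = 3.90×10⁻³ m/s.

3.90×10⁻³ m/s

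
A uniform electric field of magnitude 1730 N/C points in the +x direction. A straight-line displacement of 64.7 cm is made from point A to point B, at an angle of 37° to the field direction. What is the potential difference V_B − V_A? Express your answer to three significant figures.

-894 V

Only the component of displacement along E changes the potential: ΔV = −E·d·cosθ.
ΔV = −(1730 V/m)(0.647 m)cos37° = -894 V.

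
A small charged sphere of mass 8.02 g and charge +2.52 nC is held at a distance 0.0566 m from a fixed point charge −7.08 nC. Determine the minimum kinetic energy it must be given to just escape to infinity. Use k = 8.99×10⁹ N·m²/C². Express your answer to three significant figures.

2.83×10⁻⁶ J

To just escape, total mechanical energy must reach zero at infinity: ½mv²_min + U = 0, so ½mv²_min = −U = |kQq|/r.
|U| = |kQq|/r = (8.99×10⁹ N·m²/C²)(7.08×10⁻⁹)(2.52×10⁻⁹)/(0.0566) = 2.83×10⁻⁶ J.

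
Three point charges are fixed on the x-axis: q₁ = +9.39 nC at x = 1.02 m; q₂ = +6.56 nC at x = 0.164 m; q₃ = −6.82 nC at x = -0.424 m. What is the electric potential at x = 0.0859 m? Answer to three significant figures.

725 V

The total potential is the scalar sum of each charge's contribution, V = Σ kqᵢ/rᵢ.
Distances from the field point to each charge: r₁ = 0.934 m, r₂ = 0.0781 m, r₃ = 0.510 m.
V = k[(9.39×10⁻⁹)/(0.934) + (6.56×10⁻⁹)/(0.0781) + (-6.82×10⁻⁹)/(0.510)] = 725 V.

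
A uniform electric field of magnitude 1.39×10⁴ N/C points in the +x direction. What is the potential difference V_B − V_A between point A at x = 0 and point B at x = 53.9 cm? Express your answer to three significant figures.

In a uniform field, potential decreases in the direction of E: V_B − V_A = −E·Δx.
V_B − V_A = −(1.39×10⁴ V/m)(0.539 m) = -7490 V.

-7490 V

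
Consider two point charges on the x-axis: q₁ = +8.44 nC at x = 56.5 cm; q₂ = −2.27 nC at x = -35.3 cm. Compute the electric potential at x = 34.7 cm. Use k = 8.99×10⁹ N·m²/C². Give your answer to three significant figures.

319 V

Electric potential is a scalar, so the contributions from each charge add algebraically: V = Σ kqᵢ/rᵢ.
Distances from the field point to each charge: r₁ = 0.218 m, r₂ = 0.700 m.
V = k[(8.44×10⁻⁹)/(0.218) + (-2.27×10⁻⁹)/(0.700)] = 319 V.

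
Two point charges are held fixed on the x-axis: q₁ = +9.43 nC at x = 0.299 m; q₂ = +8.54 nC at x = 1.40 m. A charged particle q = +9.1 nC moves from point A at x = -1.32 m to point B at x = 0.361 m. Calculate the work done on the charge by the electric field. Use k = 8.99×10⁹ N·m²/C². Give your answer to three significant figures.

The work done by the electric force is W_field = −ΔU = −q(V_B − V_A) = q(V_A − V_B).
At A: distances to the source charges are 1.62 m, 2.72 m; V_A = Σ kqᵢ/rᵢ = 80.6 V.
At B: distances to the source charges are 0.0620 m, 1.04 m; V_B = Σ kqᵢ/rᵢ = 1440 V.
ΔV = V_B − V_A = 1360 V.
W_field = −qΔV = −(9.10×10⁻⁹ C)(1360 V) = -1.24×10⁻⁵ J.

-1.24×10⁻⁵ J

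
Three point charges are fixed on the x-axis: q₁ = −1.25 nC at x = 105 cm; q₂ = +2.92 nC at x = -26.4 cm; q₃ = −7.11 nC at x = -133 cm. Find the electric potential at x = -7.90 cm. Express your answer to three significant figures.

80.8 V

Electric potential is a scalar, so the contributions from each charge add algebraically: V = Σ kqᵢ/rᵢ.
Distances from the field point to each charge: r₁ = 1.13 m, r₂ = 0.185 m, r₃ = 1.25 m.
V = k[(-1.25×10⁻⁹)/(1.13) + (2.92×10⁻⁹)/(0.185) + (-7.11×10⁻⁹)/(1.25)] = 80.8 V.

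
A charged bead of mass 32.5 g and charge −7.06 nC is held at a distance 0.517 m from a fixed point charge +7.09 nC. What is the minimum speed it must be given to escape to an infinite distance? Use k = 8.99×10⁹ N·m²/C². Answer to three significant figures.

7.32×10⁻³ m/s

To just escape, total mechanical energy must reach zero at infinity: ½mv²_min + U = 0, so ½mv²_min = −U = |kQq|/r.
|U| = |kQq|/r = (8.99×10⁹ N·m²/C²)(7.09×10⁻⁹)(7.06×10⁻⁹)/(0.517) = 8.70×10⁻⁷ J.
v_min = √(2|U|/m) = √(2·8.70×10⁻⁷/0.0325) = 7.32×10⁻³ m/s.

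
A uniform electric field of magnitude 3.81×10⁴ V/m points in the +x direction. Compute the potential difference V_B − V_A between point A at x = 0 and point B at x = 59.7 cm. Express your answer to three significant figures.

In a uniform field, potential decreases in the direction of E: V_B − V_A = −E·Δx.
V_B − V_A = −(3.81×10⁴ V/m)(0.597 m) = -2.27×10⁴ V.

-2.27×10⁴ V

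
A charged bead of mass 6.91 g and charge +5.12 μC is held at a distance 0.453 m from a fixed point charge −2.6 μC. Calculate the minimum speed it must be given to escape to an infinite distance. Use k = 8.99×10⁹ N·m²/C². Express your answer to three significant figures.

8.74 m/s

To just escape, total mechanical energy must reach zero at infinity: ½mv²_min + U = 0, so ½mv²_min = −U = |kQq|/r.
|U| = |kQq|/r = (8.99×10⁹ N·m²/C²)(2.60×10⁻⁶)(5.12×10⁻⁶)/(0.453) = 0.264 J.
v_min = √(2|U|/m) = √(2·0.264/6.91×10⁻³) = 8.74 m/s.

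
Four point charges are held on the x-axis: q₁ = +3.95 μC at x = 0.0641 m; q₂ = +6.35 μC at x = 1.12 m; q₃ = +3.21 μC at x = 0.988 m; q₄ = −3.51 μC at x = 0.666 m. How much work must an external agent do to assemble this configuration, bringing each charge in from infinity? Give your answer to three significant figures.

The assembly work is the sum of pairwise potential energies, U = Σ_{i<j} kqᵢqⱼ/rᵢⱼ.
Pair separations: r₁₂ = 1.06 m, r₁₃ = 0.924 m, r₁₄ = 0.602 m, r₂₃ = 0.132 m, r₂₄ = 0.454 m, r₃₄ = 0.322 m.
Summing all 6 pair terms gives U = 0.762 J.

0.762 J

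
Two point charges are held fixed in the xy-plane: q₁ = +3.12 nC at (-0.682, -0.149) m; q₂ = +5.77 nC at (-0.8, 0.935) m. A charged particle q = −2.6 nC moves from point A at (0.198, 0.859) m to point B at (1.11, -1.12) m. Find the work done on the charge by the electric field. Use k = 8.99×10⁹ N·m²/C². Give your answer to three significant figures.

-1.05×10⁻⁷ J

The work done by the electric force is W_field = −ΔU = −q(V_B − V_A) = q(V_A − V_B).
At A: distances to the source charges are 1.34 m, 1.00 m; V_A = Σ kqᵢ/rᵢ = 72.8 V.
At B: distances to the source charges are 2.04 m, 2.81 m; V_B = Σ kqᵢ/rᵢ = 32.3 V.
ΔV = V_B − V_A = -40.5 V.
W_field = −qΔV = −(-2.60×10⁻⁹ C)(-40.5 V) = -1.05×10⁻⁷ J.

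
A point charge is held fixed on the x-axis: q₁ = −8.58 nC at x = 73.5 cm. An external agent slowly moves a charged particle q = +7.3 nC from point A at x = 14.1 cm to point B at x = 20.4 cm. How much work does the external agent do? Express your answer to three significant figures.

For quasistatic motion the external work equals the change in potential energy: W_ext = qΔV = q(V_B − V_A).
At A: distance to the source charge is 0.594 m; V_A = kq₁/r = -130 V.
At B: distance to the source charge is 0.531 m; V_B = kq₁/r = -145 V.
ΔV = V_B − V_A = -15.4 V.
W_ext = qΔV = (7.30×10⁻⁹ C)(-15.4 V) = -1.12×10⁻⁷ J.

-1.12×10⁻⁷ J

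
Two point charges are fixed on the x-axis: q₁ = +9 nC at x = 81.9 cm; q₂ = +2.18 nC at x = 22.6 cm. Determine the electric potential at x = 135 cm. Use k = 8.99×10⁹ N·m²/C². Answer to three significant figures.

170 V

The total potential is the scalar sum of each charge's contribution, V = Σ kqᵢ/rᵢ.
Distances from the field point to each charge: r₁ = 0.531 m, r₂ = 1.12 m.
V = k[(9.00×10⁻⁹)/(0.531) + (2.18×10⁻⁹)/(1.12)] = 170 V.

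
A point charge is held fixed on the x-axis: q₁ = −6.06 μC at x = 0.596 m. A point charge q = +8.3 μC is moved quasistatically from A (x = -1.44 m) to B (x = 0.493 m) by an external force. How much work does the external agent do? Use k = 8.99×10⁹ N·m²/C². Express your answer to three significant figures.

-4.17 J

For quasistatic motion the external work equals the change in potential energy: W_ext = qΔV = q(V_B − V_A).
At A: distance to the source charge is 2.04 m; V_A = kq₁/r = -2.68×10⁴ V.
At B: distance to the source charge is 0.103 m; V_B = kq₁/r = -5.29×10⁵ V.
ΔV = V_B − V_A = -5.02×10⁵ V.
W_ext = qΔV = (8.30×10⁻⁶ C)(-5.02×10⁵ V) = -4.17 J.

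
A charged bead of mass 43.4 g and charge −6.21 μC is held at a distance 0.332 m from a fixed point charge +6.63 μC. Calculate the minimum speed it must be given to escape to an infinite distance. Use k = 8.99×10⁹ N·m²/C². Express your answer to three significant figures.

7.17 m/s

To just escape, total mechanical energy must reach zero at infinity: ½mv²_min + U = 0, so ½mv²_min = −U = |kQq|/r.
|U| = |kQq|/r = (8.99×10⁹ N·m²/C²)(6.63×10⁻⁶)(6.21×10⁻⁶)/(0.332) = 1.11 J.
v_min = √(2|U|/m) = √(2·1.11/0.0434) = 7.17 m/s.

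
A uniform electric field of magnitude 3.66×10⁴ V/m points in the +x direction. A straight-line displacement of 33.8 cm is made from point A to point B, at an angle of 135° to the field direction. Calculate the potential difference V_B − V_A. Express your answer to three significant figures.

Only the component of displacement along E changes the potential: ΔV = −E·d·cosθ.
ΔV = −(3.66×10⁴ V/m)(0.338 m)cos135° = 8750 V.

8750 V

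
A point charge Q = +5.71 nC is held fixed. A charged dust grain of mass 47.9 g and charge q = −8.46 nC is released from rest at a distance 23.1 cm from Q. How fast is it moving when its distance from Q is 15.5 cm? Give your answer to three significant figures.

6.20×10⁻³ m/s

Only the electrostatic force acts, so mechanical energy is conserved: ½mv² = U₁ − U₂ = kQq(1/r₁ − 1/r₂).
U₁ − U₂ = (8.99×10⁹ N·m²/C²)(5.71×10⁻⁹ C)(-8.46×10⁻⁹ C)(1/0.231 − 1/0.155) = 9.22×10⁻⁷ J.
v = √(2·9.22×10⁻⁷/0.0479) = 6.20×10⁻³ m/s.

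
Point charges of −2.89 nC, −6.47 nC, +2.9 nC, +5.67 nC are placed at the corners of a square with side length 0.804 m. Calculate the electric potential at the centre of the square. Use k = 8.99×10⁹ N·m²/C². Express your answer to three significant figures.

The total potential is the scalar sum of each charge's contribution, V = Σ kqᵢ/rᵢ.
The distance from each corner to the centre is a√2/2 = 0.569 m.
V = k[(-2.89×10⁻⁹)/(0.569) + (-6.47×10⁻⁹)/(0.569) + (2.90×10⁻⁹)/(0.569) + (5.67×10⁻⁹)/(0.569)] = -12.5 V.

-12.5 V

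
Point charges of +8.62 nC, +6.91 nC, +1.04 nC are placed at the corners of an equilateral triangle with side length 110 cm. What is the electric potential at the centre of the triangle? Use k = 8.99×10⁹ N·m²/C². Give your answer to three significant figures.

235 V

The total potential is the scalar sum of each charge's contribution, V = Σ kqᵢ/rᵢ.
The distance from each vertex to the centroid is a/√3 = 0.635 m.
V = k[(8.62×10⁻⁹)/(0.635) + (6.91×10⁻⁹)/(0.635) + (1.04×10⁻⁹)/(0.635)] = 235 V.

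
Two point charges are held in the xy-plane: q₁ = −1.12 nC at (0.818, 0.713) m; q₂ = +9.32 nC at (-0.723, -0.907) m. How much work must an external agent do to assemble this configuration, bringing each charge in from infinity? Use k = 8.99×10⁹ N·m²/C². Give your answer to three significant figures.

-4.20×10⁻⁸ J

The assembly work is the sum of pairwise potential energies, U = Σ_{i<j} kqᵢqⱼ/rᵢⱼ.
Pair separations: r₁₂ = 2.24 m.
U = (-4.20×10⁻⁸) = -4.20×10⁻⁸ J.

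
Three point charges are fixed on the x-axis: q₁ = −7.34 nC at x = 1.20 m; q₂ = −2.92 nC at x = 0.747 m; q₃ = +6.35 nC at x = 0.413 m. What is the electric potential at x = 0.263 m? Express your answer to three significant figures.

Electric potential is a scalar, so the contributions from each charge add algebraically: V = Σ kqᵢ/rᵢ.
Distances from the field point to each charge: r₁ = 0.937 m, r₂ = 0.484 m, r₃ = 0.150 m.
V = k[(-7.34×10⁻⁹)/(0.937) + (-2.92×10⁻⁹)/(0.484) + (6.35×10⁻⁹)/(0.150)] = 256 V.

256 V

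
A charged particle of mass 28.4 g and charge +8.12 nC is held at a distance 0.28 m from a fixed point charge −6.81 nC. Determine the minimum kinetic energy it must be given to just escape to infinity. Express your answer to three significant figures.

1.78×10⁻⁶ J

To just escape, total mechanical energy must reach zero at infinity: ½mv²_min + U = 0, so ½mv²_min = −U = |kQq|/r.
|U| = |kQq|/r = (8.99×10⁹ N·m²/C²)(6.81×10⁻⁹)(8.12×10⁻⁹)/(0.280) = 1.78×10⁻⁶ J.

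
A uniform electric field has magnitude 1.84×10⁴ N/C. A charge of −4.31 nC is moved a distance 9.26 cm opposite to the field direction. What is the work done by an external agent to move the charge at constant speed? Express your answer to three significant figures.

-7.34×10⁻⁶ J

The potential change for a displacement 9.26 cm opposite to the field direction is ΔV = +Ed = 1700 V.
W_ext = qΔV = -7.34×10⁻⁶ J.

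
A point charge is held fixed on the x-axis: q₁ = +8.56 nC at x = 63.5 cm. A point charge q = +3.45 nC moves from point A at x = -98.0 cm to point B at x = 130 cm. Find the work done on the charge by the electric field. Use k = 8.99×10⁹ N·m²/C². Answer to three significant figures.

-2.35×10⁻⁷ J

The work done by the electric force is W_field = −ΔU = −q(V_B − V_A) = q(V_A − V_B).
At A: distance to the source charge is 1.61 m; V_A = kq₁/r = 47.6 V.
At B: distance to the source charge is 0.665 m; V_B = kq₁/r = 116 V.
ΔV = V_B − V_A = 68.1 V.
W_field = −qΔV = −(3.45×10⁻⁹ C)(68.1 V) = -2.35×10⁻⁷ J.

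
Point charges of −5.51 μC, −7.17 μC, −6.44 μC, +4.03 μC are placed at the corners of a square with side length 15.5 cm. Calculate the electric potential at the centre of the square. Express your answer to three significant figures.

Electric potential is a scalar, so the contributions from each charge add algebraically: V = Σ kqᵢ/rᵢ.
The distance from each corner to the centre is a√2/2 = 0.110 m.
V = k[(-5.51×10⁻⁶)/(0.110) + (-7.17×10⁻⁶)/(0.110) + (-6.44×10⁻⁶)/(0.110) + (4.03×10⁻⁶)/(0.110)] = -1.24×10⁶ V.

-1.24×10⁶ V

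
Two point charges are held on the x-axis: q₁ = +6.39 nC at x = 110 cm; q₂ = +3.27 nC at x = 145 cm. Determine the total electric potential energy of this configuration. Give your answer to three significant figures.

5.37×10⁻⁷ J

The assembly work is the sum of pairwise potential energies, U = Σ_{i<j} kqᵢqⱼ/rᵢⱼ.
Pair separations: r₁₂ = 0.350 m.
U = (5.37×10⁻⁷) = 5.37×10⁻⁷ J.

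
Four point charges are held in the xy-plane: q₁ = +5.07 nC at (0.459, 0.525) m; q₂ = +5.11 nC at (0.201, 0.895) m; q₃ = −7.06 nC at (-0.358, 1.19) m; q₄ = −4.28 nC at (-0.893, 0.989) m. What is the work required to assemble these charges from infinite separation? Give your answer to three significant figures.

-1.42×10⁻⁷ J

The assembly work is the sum of pairwise potential energies, U = Σ_{i<j} kqᵢqⱼ/rᵢⱼ.
Pair separations: r₁₂ = 0.451 m, r₁₃ = 1.05 m, r₁₄ = 1.43 m, r₂₃ = 0.632 m, r₂₄ = 1.10 m, r₃₄ = 0.572 m.
Summing all 6 pair terms gives U = -1.42×10⁻⁷ J.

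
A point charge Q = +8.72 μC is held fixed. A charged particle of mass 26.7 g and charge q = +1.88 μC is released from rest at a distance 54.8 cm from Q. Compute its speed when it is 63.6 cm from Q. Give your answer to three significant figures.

Only the electrostatic force acts, so mechanical energy is conserved: ½mv² = U₁ − U₂ = kQq(1/r₁ − 1/r₂).
U₁ − U₂ = (8.99×10⁹ N·m²/C²)(8.72×10⁻⁶ C)(1.88×10⁻⁶ C)(1/0.548 − 1/0.636) = 0.0372 J.
v = √(2·0.0372/0.0267) = 1.67 m/s.

1.67 m/s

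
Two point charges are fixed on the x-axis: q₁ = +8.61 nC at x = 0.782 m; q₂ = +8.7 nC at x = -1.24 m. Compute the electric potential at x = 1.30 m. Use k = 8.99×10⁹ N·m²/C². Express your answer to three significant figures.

180 V

The total potential is the scalar sum of each charge's contribution, V = Σ kqᵢ/rᵢ.
Distances from the field point to each charge: r₁ = 0.518 m, r₂ = 2.54 m.
V = k[(8.61×10⁻⁹)/(0.518) + (8.70×10⁻⁹)/(2.54)] = 180 V.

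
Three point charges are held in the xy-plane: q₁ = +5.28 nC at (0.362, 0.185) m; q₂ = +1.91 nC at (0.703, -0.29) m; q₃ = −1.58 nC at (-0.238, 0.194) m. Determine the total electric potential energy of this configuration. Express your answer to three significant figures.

The assembly work is the sum of pairwise potential energies, U = Σ_{i<j} kqᵢqⱼ/rᵢⱼ.
Pair separations: r₁₂ = 0.585 m, r₁₃ = 0.600 m, r₂₃ = 1.06 m.
U = (1.55×10⁻⁷) + (-1.25×10⁻⁷) + (-2.56×10⁻⁸) = 4.43×10⁻⁹ J.

4.43×10⁻⁹ J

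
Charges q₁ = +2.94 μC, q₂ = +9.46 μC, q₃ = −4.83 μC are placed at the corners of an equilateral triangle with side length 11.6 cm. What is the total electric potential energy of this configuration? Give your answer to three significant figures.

The assembly work is the sum of pairwise potential energies, U = Σ_{i<j} kqᵢqⱼ/rᵢⱼ.
All three pair separations equal the side length, 0.116 m.
U = (2.16) + (-1.10) + (-3.54) = -2.49 J.

-2.49 J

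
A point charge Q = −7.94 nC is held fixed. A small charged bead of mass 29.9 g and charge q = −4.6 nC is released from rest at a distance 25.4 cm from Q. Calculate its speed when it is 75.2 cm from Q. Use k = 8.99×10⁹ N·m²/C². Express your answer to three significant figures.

Only the electrostatic force acts, so mechanical energy is conserved: ½mv² = U₁ − U₂ = kQq(1/r₁ − 1/r₂).
U₁ − U₂ = (8.99×10⁹ N·m²/C²)(-7.94×10⁻⁹ C)(-4.60×10⁻⁹ C)(1/0.254 − 1/0.752) = 8.56×10⁻⁷ J.
v = √(2·8.56×10⁻⁷/0.0299) = 7.57×10⁻³ m/s.

7.57×10⁻³ m/s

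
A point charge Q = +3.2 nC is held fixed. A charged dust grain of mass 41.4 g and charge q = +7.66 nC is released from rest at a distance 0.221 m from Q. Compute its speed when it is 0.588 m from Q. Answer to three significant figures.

5.48×10⁻³ m/s

Only the electrostatic force acts, so mechanical energy is conserved: ½mv² = U₁ − U₂ = kQq(1/r₁ − 1/r₂).
U₁ − U₂ = (8.99×10⁹ N·m²/C²)(3.20×10⁻⁹ C)(7.66×10⁻⁹ C)(1/0.221 − 1/0.588) = 6.22×10⁻⁷ J.
v = √(2·6.22×10⁻⁷/0.0414) = 5.48×10⁻³ m/s.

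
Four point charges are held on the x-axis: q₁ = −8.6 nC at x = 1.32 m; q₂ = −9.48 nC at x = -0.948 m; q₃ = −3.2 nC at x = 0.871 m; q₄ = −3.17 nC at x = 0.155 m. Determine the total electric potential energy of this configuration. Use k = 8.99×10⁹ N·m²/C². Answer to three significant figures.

The assembly work is the sum of pairwise potential energies, U = Σ_{i<j} kqᵢqⱼ/rᵢⱼ.
Pair separations: r₁₂ = 2.27 m, r₁₃ = 0.449 m, r₁₄ = 1.17 m, r₂₃ = 1.82 m, r₂₄ = 1.10 m, r₃₄ = 0.716 m.
Summing all 6 pair terms gives U = 1.61×10⁻⁶ J.

1.61×10⁻⁶ J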